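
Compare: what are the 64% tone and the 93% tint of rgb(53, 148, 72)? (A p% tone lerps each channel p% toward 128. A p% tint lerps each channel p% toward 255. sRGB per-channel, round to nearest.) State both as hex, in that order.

64% tone:
  R: 53 + 48 = 101 → 101
  G: 148 + 0.64×(128−148) = 148 − 12.8 = 135.2 → 135
  B: 72 + 0.64×(128−72) = 72 + 35.84 = 107.84 → 108
  → #65876c
93% tint:
  R: 53 + 0.93×(255−53) = 53 + 187.86 = 240.86 → 241
  G: 148 + 99.51 = 247.51 → 248
  B: 72 + 170.19 = 242.19 → 242
  → #f1f8f2

#65876c, #f1f8f2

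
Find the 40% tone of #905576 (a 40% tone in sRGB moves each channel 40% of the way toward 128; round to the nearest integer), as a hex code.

#905576 is rgb(144, 85, 118).
Lerp each channel 40% toward 128:
  R: 144 − 6.4 = 137.6 → 138
  G: 85 + 17.2 = 102.2 → 102
  B: 118 + 4 = 122 → 122
rgb(138, 102, 122) = #8A667A.

#8A667A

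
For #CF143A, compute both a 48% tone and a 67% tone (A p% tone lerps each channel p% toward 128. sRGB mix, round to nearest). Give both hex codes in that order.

#CF143A is rgb(207, 20, 58).
48% tone:
  R: 207 + 0.48×(128−207) = 207 − 37.92 = 169.08 → 169
  G: 20 + 0.48×(128−20) = 20 + 51.84 = 71.84 → 72
  B: 58 + 0.48×(128−58) = 58 + 33.6 = 91.6 → 92
  → #A9485C
67% tone:
  R: 207 + 0.67×(128−207) = 207 − 52.93 = 154.07 → 154
  G: 20 + 72.36 = 92.36 → 92
  B: 58 + 0.67×(128−58) = 58 + 46.9 = 104.9 → 105
  → #9A5C69

#A9485C, #9A5C69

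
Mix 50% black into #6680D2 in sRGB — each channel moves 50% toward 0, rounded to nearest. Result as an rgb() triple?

rgb(51, 64, 105)

#6680D2 is rgb(102, 128, 210).
A 50% shade moves each channel 50% toward 0:
  R: 102 − 51 = 51 → 51
  G: 128 − 64 = 64 → 64
  B: 210 − 105 = 105 → 105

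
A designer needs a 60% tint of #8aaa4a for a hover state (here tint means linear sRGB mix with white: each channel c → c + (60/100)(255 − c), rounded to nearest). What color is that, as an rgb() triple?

#8aaa4a is rgb(138, 170, 74).
Per channel, c → c + 0.6(255 − c):
  R: 138 + 70.2 = 208.2 → 208
  G: 170 + 0.6×(255−170) = 170 + 51 = 221 → 221
  B: 74 + 0.6×(255−74) = 74 + 108.6 = 182.6 → 183

rgb(208, 221, 183)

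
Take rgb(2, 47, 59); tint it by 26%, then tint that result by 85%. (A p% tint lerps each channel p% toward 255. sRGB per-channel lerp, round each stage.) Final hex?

#E3E8E9

Lerp each channel 26% toward 255:
  R: 2 + 0.26×(255−2) = 2 + 65.78 = 67.78 → 68
  G: 47 + 54.08 = 101.08 → 101
  B: 59 + 0.26×(255−59) = 59 + 50.96 = 109.96 → 110
After the tint: rgb(68, 101, 110) = #44656E.
Lerp each channel 85% toward 255:
  R: 68 + 158.95 = 226.95 → 227
  G: 101 + 0.85×(255−101) = 101 + 130.9 = 231.9 → 232
  B: 110 + 0.85×(255−110) = 110 + 123.25 = 233.25 → 233
rgb(227, 232, 233) = #E3E8E9.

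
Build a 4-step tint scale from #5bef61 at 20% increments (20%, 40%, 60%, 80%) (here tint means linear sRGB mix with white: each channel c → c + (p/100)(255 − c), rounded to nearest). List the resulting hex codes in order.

#7cf281, #9df5a0, #bdf9c0, #defcdf

#5bef61 is rgb(91, 239, 97).
20%: (91 + 32.8 = 123.8→124, 239 + 3.2 = 242.2→242, 97 + 31.6 = 128.6→129) → #7cf281
40%: (91 + 65.6 = 156.6→157, 239 + 6.4 = 245.4→245, 97 + 63.2 = 160.2→160) → #9df5a0
60%: (91 + 98.4 = 189.4→189, 239 + 9.6 = 248.6→249, 97 + 94.8 = 191.8→192) → #bdf9c0
80%: (91 + 131.2 = 222.2→222, 239 + 12.8 = 251.8→252, 97 + 126.4 = 223.4→223) → #defcdf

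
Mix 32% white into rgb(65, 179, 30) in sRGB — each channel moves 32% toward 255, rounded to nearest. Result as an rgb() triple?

rgb(126, 203, 102)

Lerp each channel 32% toward 255:
  R: 65 + 60.8 = 125.8 → 126
  G: 179 + 24.32 = 203.32 → 203
  B: 30 + 72 = 102 → 102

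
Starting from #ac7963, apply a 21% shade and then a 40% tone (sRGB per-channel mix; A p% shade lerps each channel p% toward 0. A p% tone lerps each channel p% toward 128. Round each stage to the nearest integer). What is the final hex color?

#ac7963 is rgb(172, 121, 99).
Lerp each channel 21% toward 0:
  R: 172 + 0.21×(0−172) = 172 − 36.12 = 135.88 → 136
  G: 121 + 0.21×(0−121) = 121 − 25.41 = 95.59 → 96
  B: 99 + 0.21×(0−99) = 99 − 20.79 = 78.21 → 78
After the shade: rgb(136, 96, 78) = #88604e.
Lerp each channel 40% toward 128:
  R: 136 + 0.4×(128−136) = 136 − 3.2 = 132.8 → 133
  G: 96 + 0.4×(128−96) = 96 + 12.8 = 108.8 → 109
  B: 78 + 0.4×(128−78) = 78 + 20 = 98 → 98
rgb(133, 109, 98) = #856d62.

#856d62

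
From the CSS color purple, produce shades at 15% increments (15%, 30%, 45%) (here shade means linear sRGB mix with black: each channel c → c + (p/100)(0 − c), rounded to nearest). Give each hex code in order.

CSS purple is rgb(128, 0, 128).
15%: (128 − 19.2 = 108.8→109, 0→0, 128 − 19.2 = 108.8→109) → #6D006D
30%: (128 − 38.4 = 89.6→90, 0→0, 128 − 38.4 = 89.6→90) → #5A005A
45%: (128 − 57.6 = 70.4→70, 0→0, 128 − 57.6 = 70.4→70) → #460046

#6D006D, #5A005A, #460046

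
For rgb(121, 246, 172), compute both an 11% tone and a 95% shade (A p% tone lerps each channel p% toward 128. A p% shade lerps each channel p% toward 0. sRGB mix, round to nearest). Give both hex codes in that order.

#7ae9a7, #060c09

11% tone:
  R: 121 + 0.77 = 121.77 → 122
  G: 246 − 12.98 = 233.02 → 233
  B: 172 + 0.11×(128−172) = 172 − 4.84 = 167.16 → 167
  → #7ae9a7
95% shade:
  R: 121 + 0.95×(0−121) = 121 − 114.95 = 6.05 → 6
  G: 246 + 0.95×(0−246) = 246 − 233.7 = 12.3 → 12
  B: 172 + 0.95×(0−172) = 172 − 163.4 = 8.6 → 9
  → #060c09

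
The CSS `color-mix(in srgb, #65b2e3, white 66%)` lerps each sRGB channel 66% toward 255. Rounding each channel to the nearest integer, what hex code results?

#cbe5f5

#65b2e3 is rgb(101, 178, 227).
Lerp each channel 66% toward 255:
  R: 101 + 101.64 = 202.64 → 203
  G: 178 + 50.82 = 228.82 → 229
  B: 227 + 0.66×(255−227) = 227 + 18.48 = 245.48 → 245
rgb(203, 229, 245) = #cbe5f5.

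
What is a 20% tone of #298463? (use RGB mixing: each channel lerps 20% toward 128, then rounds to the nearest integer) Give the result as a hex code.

#3A8369

#298463 is rgb(41, 132, 99).
Lerp each channel 20% toward 128:
  R: 41 + 17.4 = 58.4 → 58
  G: 132 − 0.8 = 131.2 → 131
  B: 99 + 0.2×(128−99) = 99 + 5.8 = 104.8 → 105
rgb(58, 131, 105) = #3A8369.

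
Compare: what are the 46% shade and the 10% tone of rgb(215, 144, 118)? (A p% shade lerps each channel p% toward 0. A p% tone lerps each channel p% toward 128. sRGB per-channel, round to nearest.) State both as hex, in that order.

46% shade:
  R: 215 − 98.9 = 116.1 → 116
  G: 144 + 0.46×(0−144) = 144 − 66.24 = 77.76 → 78
  B: 118 + 0.46×(0−118) = 118 − 54.28 = 63.72 → 64
  → #744e40
10% tone:
  R: 215 + 0.1×(128−215) = 215 − 8.7 = 206.3 → 206
  G: 144 + 0.1×(128−144) = 144 − 1.6 = 142.4 → 142
  B: 118 + 1 = 119 → 119
  → #ce8e77

#744e40, #ce8e77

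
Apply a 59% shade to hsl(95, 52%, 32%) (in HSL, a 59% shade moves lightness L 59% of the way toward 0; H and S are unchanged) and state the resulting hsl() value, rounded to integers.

hsl(95, 52%, 13%)

L moves 59% from 32 toward 0: 32 − 18.88 = 13.12 → 13.
H and S are unchanged.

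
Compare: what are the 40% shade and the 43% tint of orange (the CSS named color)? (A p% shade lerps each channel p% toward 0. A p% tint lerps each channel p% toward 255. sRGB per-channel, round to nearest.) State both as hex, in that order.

#996300, #ffcc6e

CSS orange is rgb(255, 165, 0).
40% shade:
  R: 255 + 0.4×(0−255) = 255 − 102 = 153 → 153
  G: 165 − 66 = 99 → 99
  B: 0 + 0.4×(0−0) = 0 + 0 = 0 → 0
  → #996300
43% tint:
  R: 255 + 0.43×(255−255) = 255 + 0 = 255 → 255
  G: 165 + 0.43×(255−165) = 165 + 38.7 = 203.7 → 204
  B: 0 + 109.65 = 109.65 → 110
  → #ffcc6e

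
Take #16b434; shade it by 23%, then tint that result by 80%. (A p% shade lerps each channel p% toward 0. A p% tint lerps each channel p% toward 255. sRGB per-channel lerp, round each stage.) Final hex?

#cfe8d4

#16b434 is rgb(22, 180, 52).
A 23% shade moves each channel 23% toward 0:
  R: 22 + 0.23×(0−22) = 22 − 5.06 = 16.94 → 17
  G: 180 − 41.4 = 138.6 → 139
  B: 52 − 11.96 = 40.04 → 40
After the shade: rgb(17, 139, 40) = #118b28.
Lerp each channel 80% toward 255:
  R: 17 + 0.8×(255−17) = 17 + 190.4 = 207.4 → 207
  G: 139 + 0.8×(255−139) = 139 + 92.8 = 231.8 → 232
  B: 40 + 0.8×(255−40) = 40 + 172 = 212 → 212
rgb(207, 232, 212) = #cfe8d4.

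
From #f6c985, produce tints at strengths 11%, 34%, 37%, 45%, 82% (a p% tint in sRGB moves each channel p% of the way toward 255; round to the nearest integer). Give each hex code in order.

#f6c985 is rgb(246, 201, 133).
11%: (246 + 0.99 = 246.99→247, 201 + 5.94 = 206.94→207, 133 + 13.42 = 146.42→146) → #f7cf92
34%: (246 + 3.06 = 249.06→249, 201 + 18.36 = 219.36→219, 133 + 41.48 = 174.48→174) → #f9dbae
37%: (246 + 3.33 = 249.33→249, 201 + 19.98 = 220.98→221, 133 + 45.14 = 178.14→178) → #f9ddb2
45%: (246 + 4.05 = 250.05→250, 201 + 24.3 = 225.3→225, 133 + 54.9 = 187.9→188) → #fae1bc
82%: (246 + 7.38 = 253.38→253, 201 + 44.28 = 245.28→245, 133 + 100.04 = 233.04→233) → #fdf5e9

#f7cf92, #f9dbae, #f9ddb2, #fae1bc, #fdf5e9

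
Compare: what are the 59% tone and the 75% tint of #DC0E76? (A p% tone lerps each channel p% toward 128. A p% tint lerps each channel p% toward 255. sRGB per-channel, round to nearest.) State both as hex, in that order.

#A6517C, #F6C3DD

#DC0E76 is rgb(220, 14, 118).
59% tone:
  R: 220 + 0.59×(128−220) = 220 − 54.28 = 165.72 → 166
  G: 14 + 67.26 = 81.26 → 81
  B: 118 + 0.59×(128−118) = 118 + 5.9 = 123.9 → 124
  → #A6517C
75% tint:
  R: 220 + 0.75×(255−220) = 220 + 26.25 = 246.25 → 246
  G: 14 + 180.75 = 194.75 → 195
  B: 118 + 102.75 = 220.75 → 221
  → #F6C3DD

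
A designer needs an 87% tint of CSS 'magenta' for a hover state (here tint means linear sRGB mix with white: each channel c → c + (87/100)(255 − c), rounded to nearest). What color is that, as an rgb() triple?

rgb(255, 222, 255)

CSS magenta is rgb(255, 0, 255).
Per channel, c → c + 0.87(255 − c):
  R: 255 + 0.87×(255−255) = 255 + 0 = 255 → 255
  G: 0 + 221.85 = 221.85 → 222
  B: 255 + 0.87×(255−255) = 255 + 0 = 255 → 255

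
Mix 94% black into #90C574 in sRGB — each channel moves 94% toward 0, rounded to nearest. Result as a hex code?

#090C07

#90C574 is rgb(144, 197, 116).
A 94% shade moves each channel 94% toward 0:
  R: 144 + 0.94×(0−144) = 144 − 135.36 = 8.64 → 9
  G: 197 + 0.94×(0−197) = 197 − 185.18 = 11.82 → 12
  B: 116 + 0.94×(0−116) = 116 − 109.04 = 6.96 → 7
rgb(9, 12, 7) = #090C07.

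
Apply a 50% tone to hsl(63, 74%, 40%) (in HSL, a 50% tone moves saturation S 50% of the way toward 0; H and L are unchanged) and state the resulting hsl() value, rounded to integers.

hsl(63, 37%, 40%)

S moves 50% from 74 toward 0: 74 − 37 = 37 → 37.
H and L are unchanged.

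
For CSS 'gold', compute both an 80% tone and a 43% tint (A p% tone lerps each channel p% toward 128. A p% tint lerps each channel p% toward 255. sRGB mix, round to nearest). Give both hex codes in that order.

#999166, #ffe86e

CSS gold is rgb(255, 215, 0).
80% tone:
  R: 255 + 0.8×(128−255) = 255 − 101.6 = 153.4 → 153
  G: 215 − 69.6 = 145.4 → 145
  B: 0 + 102.4 = 102.4 → 102
  → #999166
43% tint:
  R: 255 + 0 = 255 → 255
  G: 215 + 17.2 = 232.2 → 232
  B: 0 + 109.65 = 109.65 → 110
  → #ffe86e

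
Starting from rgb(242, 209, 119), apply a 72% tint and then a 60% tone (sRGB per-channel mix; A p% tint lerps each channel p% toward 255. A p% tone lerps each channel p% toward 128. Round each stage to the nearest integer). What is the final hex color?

#b1aea4

Lerp each channel 72% toward 255:
  R: 242 + 0.72×(255−242) = 242 + 9.36 = 251.36 → 251
  G: 209 + 33.12 = 242.12 → 242
  B: 119 + 0.72×(255−119) = 119 + 97.92 = 216.92 → 217
After the tint: rgb(251, 242, 217) = #fbf2d9.
Per channel, c → c + 0.6(128 − c):
  R: 251 + 0.6×(128−251) = 251 − 73.8 = 177.2 → 177
  G: 242 + 0.6×(128−242) = 242 − 68.4 = 173.6 → 174
  B: 217 + 0.6×(128−217) = 217 − 53.4 = 163.6 → 164
rgb(177, 174, 164) = #b1aea4.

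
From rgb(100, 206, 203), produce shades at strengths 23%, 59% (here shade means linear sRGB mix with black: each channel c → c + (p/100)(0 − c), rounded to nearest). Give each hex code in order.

#4D9F9C, #295453

23%: (100 − 23 = 77→77, 206 − 47.38 = 158.62→159, 203 − 46.69 = 156.31→156) → #4D9F9C
59%: (100 − 59 = 41→41, 206 − 121.54 = 84.46→84, 203 − 119.77 = 83.23→83) → #295453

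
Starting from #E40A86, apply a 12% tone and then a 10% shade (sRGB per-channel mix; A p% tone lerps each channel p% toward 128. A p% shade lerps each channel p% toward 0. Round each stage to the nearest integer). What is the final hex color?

#C21678

#E40A86 is rgb(228, 10, 134).
Lerp each channel 12% toward 128:
  R: 228 − 12 = 216 → 216
  G: 10 + 0.12×(128−10) = 10 + 14.16 = 24.16 → 24
  B: 134 + 0.12×(128−134) = 134 − 0.72 = 133.28 → 133
After the tone: rgb(216, 24, 133) = #D81885.
Per channel, c → c + 0.1(0 − c):
  R: 216 + 0.1×(0−216) = 216 − 21.6 = 194.4 → 194
  G: 24 + 0.1×(0−24) = 24 − 2.4 = 21.6 → 22
  B: 133 + 0.1×(0−133) = 133 − 13.3 = 119.7 → 120
rgb(194, 22, 120) = #C21678.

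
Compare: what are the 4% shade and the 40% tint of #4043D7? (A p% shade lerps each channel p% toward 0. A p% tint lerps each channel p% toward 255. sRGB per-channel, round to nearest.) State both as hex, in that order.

#3D40CE, #8C8EE7

#4043D7 is rgb(64, 67, 215).
4% shade:
  R: 64 + 0.04×(0−64) = 64 − 2.56 = 61.44 → 61
  G: 67 + 0.04×(0−67) = 67 − 2.68 = 64.32 → 64
  B: 215 + 0.04×(0−215) = 215 − 8.6 = 206.4 → 206
  → #3D40CE
40% tint:
  R: 64 + 0.4×(255−64) = 64 + 76.4 = 140.4 → 140
  G: 67 + 75.2 = 142.2 → 142
  B: 215 + 0.4×(255−215) = 215 + 16 = 231 → 231
  → #8C8EE7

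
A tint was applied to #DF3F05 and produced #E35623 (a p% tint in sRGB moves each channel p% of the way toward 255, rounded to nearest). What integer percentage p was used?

#DF3F05 is rgb(223, 63, 5); #E35623 is rgb(227, 86, 35).
On the B channel (widest range): 35 ≈ 5 + (p/100)(255 − 5), so p ≈ 100×(35 − 5)/(255 − 5) = 3000/250 = 12.00.
p = 12 reproduces all three channels after rounding.

12%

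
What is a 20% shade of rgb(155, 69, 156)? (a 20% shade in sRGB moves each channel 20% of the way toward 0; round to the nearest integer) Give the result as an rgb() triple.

Lerp each channel 20% toward 0:
  R: 155 + 0.2×(0−155) = 155 − 31 = 124 → 124
  G: 69 − 13.8 = 55.2 → 55
  B: 156 − 31.2 = 124.8 → 125

rgb(124, 55, 125)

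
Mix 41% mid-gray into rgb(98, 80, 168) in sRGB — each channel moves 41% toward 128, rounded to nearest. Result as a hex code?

#6E6498

Per channel, c → c + 0.41(128 − c):
  R: 98 + 12.3 = 110.3 → 110
  G: 80 + 19.68 = 99.68 → 100
  B: 168 + 0.41×(128−168) = 168 − 16.4 = 151.6 → 152
rgb(110, 100, 152) = #6E6498.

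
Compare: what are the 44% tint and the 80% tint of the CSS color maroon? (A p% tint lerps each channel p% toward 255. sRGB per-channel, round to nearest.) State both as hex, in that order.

#B87070, #E6CCCC

CSS maroon is rgb(128, 0, 0).
44% tint:
  R: 128 + 55.88 = 183.88 → 184
  G: 0 + 0.44×(255−0) = 0 + 112.2 = 112.2 → 112
  B: 0 + 0.44×(255−0) = 0 + 112.2 = 112.2 → 112
  → #B87070
80% tint:
  R: 128 + 0.8×(255−128) = 128 + 101.6 = 229.6 → 230
  G: 0 + 0.8×(255−0) = 0 + 204 = 204 → 204
  B: 0 + 0.8×(255−0) = 0 + 204 = 204 → 204
  → #E6CCCC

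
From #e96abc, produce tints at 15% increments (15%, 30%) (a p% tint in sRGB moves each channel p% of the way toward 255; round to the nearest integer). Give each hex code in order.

#e96abc is rgb(233, 106, 188).
15%: (233 + 3.3 = 236.3→236, 106 + 22.35 = 128.35→128, 188 + 10.05 = 198.05→198) → #ec80c6
30%: (233 + 6.6 = 239.6→240, 106 + 44.7 = 150.7→151, 188 + 20.1 = 208.1→208) → #f097d0

#ec80c6, #f097d0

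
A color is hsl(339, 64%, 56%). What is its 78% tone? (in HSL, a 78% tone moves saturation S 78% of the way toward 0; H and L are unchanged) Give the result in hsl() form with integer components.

S moves 78% from 64 toward 0: 64 − 49.92 = 14.08 → 14.
H and L are unchanged.

hsl(339, 14%, 56%)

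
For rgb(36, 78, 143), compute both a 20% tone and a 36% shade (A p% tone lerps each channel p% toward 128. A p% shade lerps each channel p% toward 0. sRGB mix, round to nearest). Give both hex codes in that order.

#36588c, #17325c

20% tone:
  R: 36 + 0.2×(128−36) = 36 + 18.4 = 54.4 → 54
  G: 78 + 0.2×(128−78) = 78 + 10 = 88 → 88
  B: 143 − 3 = 140 → 140
  → #36588c
36% shade:
  R: 36 + 0.36×(0−36) = 36 − 12.96 = 23.04 → 23
  G: 78 + 0.36×(0−78) = 78 − 28.08 = 49.92 → 50
  B: 143 − 51.48 = 91.52 → 92
  → #17325c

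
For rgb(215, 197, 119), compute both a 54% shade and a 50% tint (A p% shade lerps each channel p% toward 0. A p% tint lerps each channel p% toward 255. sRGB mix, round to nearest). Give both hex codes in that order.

54% shade:
  R: 215 − 116.1 = 98.9 → 99
  G: 197 − 106.38 = 90.62 → 91
  B: 119 − 64.26 = 54.74 → 55
  → #635B37
50% tint:
  R: 215 + 20 = 235 → 235
  G: 197 + 29 = 226 → 226
  B: 119 + 68 = 187 → 187
  → #EBE2BB

#635B37, #EBE2BB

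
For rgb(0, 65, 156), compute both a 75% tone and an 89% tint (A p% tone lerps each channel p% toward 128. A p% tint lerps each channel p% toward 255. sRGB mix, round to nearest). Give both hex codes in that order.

75% tone:
  R: 0 + 0.75×(128−0) = 0 + 96 = 96 → 96
  G: 65 + 0.75×(128−65) = 65 + 47.25 = 112.25 → 112
  B: 156 − 21 = 135 → 135
  → #607087
89% tint:
  R: 0 + 0.89×(255−0) = 0 + 226.95 = 226.95 → 227
  G: 65 + 169.1 = 234.1 → 234
  B: 156 + 0.89×(255−156) = 156 + 88.11 = 244.11 → 244
  → #e3eaf4

#607087, #e3eaf4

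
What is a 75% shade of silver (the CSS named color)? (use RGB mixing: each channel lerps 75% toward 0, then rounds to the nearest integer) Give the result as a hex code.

#303030

CSS silver is rgb(192, 192, 192).
Lerp each channel 75% toward 0:
  R: 192 + 0.75×(0−192) = 192 − 144 = 48 → 48
  G: 192 + 0.75×(0−192) = 192 − 144 = 48 → 48
  B: 192 − 144 = 48 → 48
rgb(48, 48, 48) = #303030.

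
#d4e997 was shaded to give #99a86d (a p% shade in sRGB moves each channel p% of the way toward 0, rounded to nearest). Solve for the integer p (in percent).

#d4e997 is rgb(212, 233, 151); #99a86d is rgb(153, 168, 109).
On the G channel (widest range): 168 ≈ 233 + (p/100)(0 − 233), so p ≈ 100×(168 − 233)/(0 − 233) = -6500/-233 = 27.90.
p = 28 reproduces all three channels after rounding.

28%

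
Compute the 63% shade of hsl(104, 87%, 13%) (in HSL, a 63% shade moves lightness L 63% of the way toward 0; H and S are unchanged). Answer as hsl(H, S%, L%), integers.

L moves 63% from 13 toward 0: 13 − 8.19 = 4.81 → 5.
H and S are unchanged.

hsl(104, 87%, 5%)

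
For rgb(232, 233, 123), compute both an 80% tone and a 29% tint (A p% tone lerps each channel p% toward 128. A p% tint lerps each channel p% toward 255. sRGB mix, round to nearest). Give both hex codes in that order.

80% tone:
  R: 232 − 83.2 = 148.8 → 149
  G: 233 + 0.8×(128−233) = 233 − 84 = 149 → 149
  B: 123 + 0.8×(128−123) = 123 + 4 = 127 → 127
  → #95957F
29% tint:
  R: 232 + 0.29×(255−232) = 232 + 6.67 = 238.67 → 239
  G: 233 + 0.29×(255−233) = 233 + 6.38 = 239.38 → 239
  B: 123 + 0.29×(255−123) = 123 + 38.28 = 161.28 → 161
  → #EFEFA1

#95957F, #EFEFA1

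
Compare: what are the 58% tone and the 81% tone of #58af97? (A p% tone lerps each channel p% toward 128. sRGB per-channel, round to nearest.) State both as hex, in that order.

#6f948a, #788984

#58af97 is rgb(88, 175, 151).
58% tone:
  R: 88 + 0.58×(128−88) = 88 + 23.2 = 111.2 → 111
  G: 175 + 0.58×(128−175) = 175 − 27.26 = 147.74 → 148
  B: 151 + 0.58×(128−151) = 151 − 13.34 = 137.66 → 138
  → #6f948a
81% tone:
  R: 88 + 0.81×(128−88) = 88 + 32.4 = 120.4 → 120
  G: 175 + 0.81×(128−175) = 175 − 38.07 = 136.93 → 137
  B: 151 + 0.81×(128−151) = 151 − 18.63 = 132.37 → 132
  → #788984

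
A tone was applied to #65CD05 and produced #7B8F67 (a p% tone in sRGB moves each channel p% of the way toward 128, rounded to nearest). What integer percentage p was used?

80%

#65CD05 is rgb(101, 205, 5); #7B8F67 is rgb(123, 143, 103).
On the B channel (widest range): 103 ≈ 5 + (p/100)(128 − 5), so p ≈ 100×(103 − 5)/(128 − 5) = 9800/123 = 79.67.
p = 80 reproduces all three channels after rounding.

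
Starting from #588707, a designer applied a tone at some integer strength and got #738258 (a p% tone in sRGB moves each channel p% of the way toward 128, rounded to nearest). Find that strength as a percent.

#588707 is rgb(88, 135, 7); #738258 is rgb(115, 130, 88).
On the B channel (widest range): 88 ≈ 7 + (p/100)(128 − 7), so p ≈ 100×(88 − 7)/(128 − 7) = 8100/121 = 66.94.
p = 67 reproduces all three channels after rounding.

67%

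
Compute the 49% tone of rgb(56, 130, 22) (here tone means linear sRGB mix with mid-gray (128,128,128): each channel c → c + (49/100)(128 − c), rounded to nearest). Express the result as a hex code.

#5b814a

A 49% tone moves each channel 49% toward 128:
  R: 56 + 0.49×(128−56) = 56 + 35.28 = 91.28 → 91
  G: 130 + 0.49×(128−130) = 130 − 0.98 = 129.02 → 129
  B: 22 + 51.94 = 73.94 → 74
rgb(91, 129, 74) = #5b814a.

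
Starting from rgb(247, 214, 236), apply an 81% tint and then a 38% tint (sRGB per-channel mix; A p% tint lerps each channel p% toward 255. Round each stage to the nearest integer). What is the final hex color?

Lerp each channel 81% toward 255:
  R: 247 + 0.81×(255−247) = 247 + 6.48 = 253.48 → 253
  G: 214 + 33.21 = 247.21 → 247
  B: 236 + 0.81×(255−236) = 236 + 15.39 = 251.39 → 251
After the tint: rgb(253, 247, 251) = #fdf7fb.
Per channel, c → c + 0.38(255 − c):
  R: 253 + 0.38×(255−253) = 253 + 0.76 = 253.76 → 254
  G: 247 + 3.04 = 250.04 → 250
  B: 251 + 0.38×(255−251) = 251 + 1.52 = 252.52 → 253
rgb(254, 250, 253) = #fefafd.

#fefafd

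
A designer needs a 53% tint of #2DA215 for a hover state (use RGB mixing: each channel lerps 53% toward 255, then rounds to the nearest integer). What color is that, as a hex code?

#9CD391

#2DA215 is rgb(45, 162, 21).
A 53% tint moves each channel 53% toward 255:
  R: 45 + 111.3 = 156.3 → 156
  G: 162 + 49.29 = 211.29 → 211
  B: 21 + 124.02 = 145.02 → 145
rgb(156, 211, 145) = #9CD391.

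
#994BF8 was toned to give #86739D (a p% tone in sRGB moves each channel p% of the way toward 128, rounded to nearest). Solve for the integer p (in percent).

76%

#994BF8 is rgb(153, 75, 248); #86739D is rgb(134, 115, 157).
On the B channel (widest range): 157 ≈ 248 + (p/100)(128 − 248), so p ≈ 100×(157 − 248)/(128 − 248) = -9100/-120 = 75.83.
p = 76 reproduces all three channels after rounding.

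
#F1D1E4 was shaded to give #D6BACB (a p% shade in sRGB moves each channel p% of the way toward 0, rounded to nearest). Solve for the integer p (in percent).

#F1D1E4 is rgb(241, 209, 228); #D6BACB is rgb(214, 186, 203).
On the R channel (widest range): 214 ≈ 241 + (p/100)(0 − 241), so p ≈ 100×(214 − 241)/(0 − 241) = -2700/-241 = 11.20.
p = 11 reproduces all three channels after rounding.

11%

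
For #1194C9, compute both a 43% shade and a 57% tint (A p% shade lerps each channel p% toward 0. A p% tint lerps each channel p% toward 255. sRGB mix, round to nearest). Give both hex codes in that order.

#1194C9 is rgb(17, 148, 201).
43% shade:
  R: 17 − 7.31 = 9.69 → 10
  G: 148 − 63.64 = 84.36 → 84
  B: 201 + 0.43×(0−201) = 201 − 86.43 = 114.57 → 115
  → #0A5473
57% tint:
  R: 17 + 135.66 = 152.66 → 153
  G: 148 + 0.57×(255−148) = 148 + 60.99 = 208.99 → 209
  B: 201 + 30.78 = 231.78 → 232
  → #99D1E8

#0A5473, #99D1E8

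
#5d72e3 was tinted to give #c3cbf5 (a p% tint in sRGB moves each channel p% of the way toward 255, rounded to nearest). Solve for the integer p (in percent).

#5d72e3 is rgb(93, 114, 227); #c3cbf5 is rgb(195, 203, 245).
On the R channel (widest range): 195 ≈ 93 + (p/100)(255 − 93), so p ≈ 100×(195 − 93)/(255 − 93) = 10200/162 = 62.96.
p = 63 reproduces all three channels after rounding.

63%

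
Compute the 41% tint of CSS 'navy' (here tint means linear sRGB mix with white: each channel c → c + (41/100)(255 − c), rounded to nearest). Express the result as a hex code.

#6969B4

CSS navy is rgb(0, 0, 128).
Lerp each channel 41% toward 255:
  R: 0 + 0.41×(255−0) = 0 + 104.55 = 104.55 → 105
  G: 0 + 0.41×(255−0) = 0 + 104.55 = 104.55 → 105
  B: 128 + 0.41×(255−128) = 128 + 52.07 = 180.07 → 180
rgb(105, 105, 180) = #6969B4.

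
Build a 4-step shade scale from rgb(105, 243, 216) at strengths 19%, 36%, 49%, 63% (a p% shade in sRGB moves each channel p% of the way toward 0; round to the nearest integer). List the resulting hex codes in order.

19%: (105 − 19.95 = 85.05→85, 243 − 46.17 = 196.83→197, 216 − 41.04 = 174.96→175) → #55c5af
36%: (105 − 37.8 = 67.2→67, 243 − 87.48 = 155.52→156, 216 − 77.76 = 138.24→138) → #439c8a
49%: (105 − 51.45 = 53.55→54, 243 − 119.07 = 123.93→124, 216 − 105.84 = 110.16→110) → #367c6e
63%: (105 − 66.15 = 38.85→39, 243 − 153.09 = 89.91→90, 216 − 136.08 = 79.92→80) → #275a50

#55c5af, #439c8a, #367c6e, #275a50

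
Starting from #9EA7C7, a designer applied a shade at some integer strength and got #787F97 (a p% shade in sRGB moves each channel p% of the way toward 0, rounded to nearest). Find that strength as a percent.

#9EA7C7 is rgb(158, 167, 199); #787F97 is rgb(120, 127, 151).
On the B channel (widest range): 151 ≈ 199 + (p/100)(0 − 199), so p ≈ 100×(151 − 199)/(0 − 199) = -4800/-199 = 24.12.
p = 24 reproduces all three channels after rounding.

24%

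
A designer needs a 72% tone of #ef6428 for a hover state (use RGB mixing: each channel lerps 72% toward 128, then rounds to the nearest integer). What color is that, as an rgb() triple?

rgb(159, 120, 103)

#ef6428 is rgb(239, 100, 40).
Lerp each channel 72% toward 128:
  R: 239 − 79.92 = 159.08 → 159
  G: 100 + 0.72×(128−100) = 100 + 20.16 = 120.16 → 120
  B: 40 + 0.72×(128−40) = 40 + 63.36 = 103.36 → 103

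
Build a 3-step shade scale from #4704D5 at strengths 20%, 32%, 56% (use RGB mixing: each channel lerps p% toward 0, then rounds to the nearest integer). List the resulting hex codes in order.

#3903AA, #300391, #1F025E

#4704D5 is rgb(71, 4, 213).
20%: (71 − 14.2 = 56.8→57, 4 − 0.8 = 3.2→3, 213 − 42.6 = 170.4→170) → #3903AA
32%: (71 − 22.72 = 48.28→48, 4 − 1.28 = 2.72→3, 213 − 68.16 = 144.84→145) → #300391
56%: (71 − 39.76 = 31.24→31, 4 − 2.24 = 1.76→2, 213 − 119.28 = 93.72→94) → #1F025E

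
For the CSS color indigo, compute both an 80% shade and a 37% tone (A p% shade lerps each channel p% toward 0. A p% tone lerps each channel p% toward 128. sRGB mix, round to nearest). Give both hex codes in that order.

CSS indigo is rgb(75, 0, 130).
80% shade:
  R: 75 + 0.8×(0−75) = 75 − 60 = 15 → 15
  G: 0 + 0 = 0 → 0
  B: 130 − 104 = 26 → 26
  → #0f001a
37% tone:
  R: 75 + 0.37×(128−75) = 75 + 19.61 = 94.61 → 95
  G: 0 + 0.37×(128−0) = 0 + 47.36 = 47.36 → 47
  B: 130 + 0.37×(128−130) = 130 − 0.74 = 129.26 → 129
  → #5f2f81

#0f001a, #5f2f81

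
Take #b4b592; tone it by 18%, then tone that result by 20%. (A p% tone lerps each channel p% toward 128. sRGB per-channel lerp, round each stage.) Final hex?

#a2a28c

#b4b592 is rgb(180, 181, 146).
An 18% tone moves each channel 18% toward 128:
  R: 180 − 9.36 = 170.64 → 171
  G: 181 + 0.18×(128−181) = 181 − 9.54 = 171.46 → 171
  B: 146 − 3.24 = 142.76 → 143
After the tone: rgb(171, 171, 143) = #abab8f.
A 20% tone moves each channel 20% toward 128:
  R: 171 − 8.6 = 162.4 → 162
  G: 171 − 8.6 = 162.4 → 162
  B: 143 − 3 = 140 → 140
rgb(162, 162, 140) = #a2a28c.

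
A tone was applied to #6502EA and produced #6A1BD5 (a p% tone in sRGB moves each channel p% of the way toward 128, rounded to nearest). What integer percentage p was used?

20%

#6502EA is rgb(101, 2, 234); #6A1BD5 is rgb(106, 27, 213).
On the G channel (widest range): 27 ≈ 2 + (p/100)(128 − 2), so p ≈ 100×(27 − 2)/(128 − 2) = 2500/126 = 19.84.
p = 20 reproduces all three channels after rounding.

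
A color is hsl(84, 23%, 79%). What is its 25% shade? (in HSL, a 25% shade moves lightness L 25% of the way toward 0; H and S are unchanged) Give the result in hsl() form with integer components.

hsl(84, 23%, 59%)

L moves 25% from 79 toward 0: 79 − 19.75 = 59.25 → 59.
H and S are unchanged.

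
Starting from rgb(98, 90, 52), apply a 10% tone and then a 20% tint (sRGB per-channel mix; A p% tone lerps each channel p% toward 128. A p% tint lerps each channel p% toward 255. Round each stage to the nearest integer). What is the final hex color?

Lerp each channel 10% toward 128:
  R: 98 + 0.1×(128−98) = 98 + 3 = 101 → 101
  G: 90 + 0.1×(128−90) = 90 + 3.8 = 93.8 → 94
  B: 52 + 0.1×(128−52) = 52 + 7.6 = 59.6 → 60
After the tone: rgb(101, 94, 60) = #655E3C.
Per channel, c → c + 0.2(255 − c):
  R: 101 + 30.8 = 131.8 → 132
  G: 94 + 32.2 = 126.2 → 126
  B: 60 + 39 = 99 → 99
rgb(132, 126, 99) = #847E63.

#847E63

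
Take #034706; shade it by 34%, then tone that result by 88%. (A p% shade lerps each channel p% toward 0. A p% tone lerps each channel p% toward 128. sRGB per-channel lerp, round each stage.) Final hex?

#034706 is rgb(3, 71, 6).
Per channel, c → c + 0.34(0 − c):
  R: 3 + 0.34×(0−3) = 3 − 1.02 = 1.98 → 2
  G: 71 + 0.34×(0−71) = 71 − 24.14 = 46.86 → 47
  B: 6 + 0.34×(0−6) = 6 − 2.04 = 3.96 → 4
After the shade: rgb(2, 47, 4) = #022F04.
Lerp each channel 88% toward 128:
  R: 2 + 110.88 = 112.88 → 113
  G: 47 + 71.28 = 118.28 → 118
  B: 4 + 109.12 = 113.12 → 113
rgb(113, 118, 113) = #717671.

#717671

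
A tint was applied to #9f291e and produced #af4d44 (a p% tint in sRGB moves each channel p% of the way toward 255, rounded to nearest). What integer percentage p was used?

17%

#9f291e is rgb(159, 41, 30); #af4d44 is rgb(175, 77, 68).
On the B channel (widest range): 68 ≈ 30 + (p/100)(255 − 30), so p ≈ 100×(68 − 30)/(255 − 30) = 3800/225 = 16.89.
p = 17 reproduces all three channels after rounding.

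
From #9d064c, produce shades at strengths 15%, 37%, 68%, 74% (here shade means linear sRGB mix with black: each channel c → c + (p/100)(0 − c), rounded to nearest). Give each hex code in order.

#9d064c is rgb(157, 6, 76).
15%: (157 − 23.55 = 133.45→133, 6 − 0.9 = 5.1→5, 76 − 11.4 = 64.6→65) → #850541
37%: (157 − 58.09 = 98.91→99, 6 − 2.22 = 3.78→4, 76 − 28.12 = 47.88→48) → #630430
68%: (157 − 106.76 = 50.24→50, 6 − 4.08 = 1.92→2, 76 − 51.68 = 24.32→24) → #320218
74%: (157 − 116.18 = 40.82→41, 6 − 4.44 = 1.56→2, 76 − 56.24 = 19.76→20) → #290214

#850541, #630430, #320218, #290214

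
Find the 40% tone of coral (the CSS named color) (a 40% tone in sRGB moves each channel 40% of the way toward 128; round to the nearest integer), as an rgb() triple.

CSS coral is rgb(255, 127, 80).
Per channel, c → c + 0.4(128 − c):
  R: 255 + 0.4×(128−255) = 255 − 50.8 = 204.2 → 204
  G: 127 + 0.4 = 127.4 → 127
  B: 80 + 0.4×(128−80) = 80 + 19.2 = 99.2 → 99

rgb(204, 127, 99)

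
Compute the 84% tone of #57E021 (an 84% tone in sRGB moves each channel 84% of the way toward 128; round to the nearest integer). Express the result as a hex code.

#57E021 is rgb(87, 224, 33).
Per channel, c → c + 0.84(128 − c):
  R: 87 + 0.84×(128−87) = 87 + 34.44 = 121.44 → 121
  G: 224 + 0.84×(128−224) = 224 − 80.64 = 143.36 → 143
  B: 33 + 79.8 = 112.8 → 113
rgb(121, 143, 113) = #798F71.

#798F71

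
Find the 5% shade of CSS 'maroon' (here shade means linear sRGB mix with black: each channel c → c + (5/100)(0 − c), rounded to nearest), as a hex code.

CSS maroon is rgb(128, 0, 0).
Per channel, c → c + 0.05(0 − c):
  R: 128 − 6.4 = 121.6 → 122
  G: 0 + 0 = 0 → 0
  B: 0 + 0 = 0 → 0
rgb(122, 0, 0) = #7a0000.

#7a0000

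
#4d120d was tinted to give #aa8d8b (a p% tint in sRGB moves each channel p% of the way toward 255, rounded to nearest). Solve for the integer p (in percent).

#4d120d is rgb(77, 18, 13); #aa8d8b is rgb(170, 141, 139).
On the B channel (widest range): 139 ≈ 13 + (p/100)(255 − 13), so p ≈ 100×(139 − 13)/(255 − 13) = 12600/242 = 52.07.
p = 52 reproduces all three channels after rounding.

52%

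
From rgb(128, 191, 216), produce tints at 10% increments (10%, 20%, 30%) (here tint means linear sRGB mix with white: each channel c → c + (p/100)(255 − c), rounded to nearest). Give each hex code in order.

10%: (128 + 12.7 = 140.7→141, 191 + 6.4 = 197.4→197, 216 + 3.9 = 219.9→220) → #8DC5DC
20%: (128 + 25.4 = 153.4→153, 191 + 12.8 = 203.8→204, 216 + 7.8 = 223.8→224) → #99CCE0
30%: (128 + 38.1 = 166.1→166, 191 + 19.2 = 210.2→210, 216 + 11.7 = 227.7→228) → #A6D2E4

#8DC5DC, #99CCE0, #A6D2E4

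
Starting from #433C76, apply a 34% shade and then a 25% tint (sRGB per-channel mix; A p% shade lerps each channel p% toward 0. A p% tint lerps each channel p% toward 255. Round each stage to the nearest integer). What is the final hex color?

#615E7A

#433C76 is rgb(67, 60, 118).
Per channel, c → c + 0.34(0 − c):
  R: 67 + 0.34×(0−67) = 67 − 22.78 = 44.22 → 44
  G: 60 + 0.34×(0−60) = 60 − 20.4 = 39.6 → 40
  B: 118 + 0.34×(0−118) = 118 − 40.12 = 77.88 → 78
After the shade: rgb(44, 40, 78) = #2C284E.
Lerp each channel 25% toward 255:
  R: 44 + 0.25×(255−44) = 44 + 52.75 = 96.75 → 97
  G: 40 + 53.75 = 93.75 → 94
  B: 78 + 0.25×(255−78) = 78 + 44.25 = 122.25 → 122
rgb(97, 94, 122) = #615E7A.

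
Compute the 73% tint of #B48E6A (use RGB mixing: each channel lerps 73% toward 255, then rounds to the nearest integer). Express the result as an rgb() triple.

#B48E6A is rgb(180, 142, 106).
A 73% tint moves each channel 73% toward 255:
  R: 180 + 54.75 = 234.75 → 235
  G: 142 + 82.49 = 224.49 → 224
  B: 106 + 0.73×(255−106) = 106 + 108.77 = 214.77 → 215

rgb(235, 224, 215)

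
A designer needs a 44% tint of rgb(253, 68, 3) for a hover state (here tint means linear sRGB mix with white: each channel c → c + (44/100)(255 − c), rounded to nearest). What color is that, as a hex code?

#FE9672

Lerp each channel 44% toward 255:
  R: 253 + 0.88 = 253.88 → 254
  G: 68 + 82.28 = 150.28 → 150
  B: 3 + 110.88 = 113.88 → 114
rgb(254, 150, 114) = #FE9672.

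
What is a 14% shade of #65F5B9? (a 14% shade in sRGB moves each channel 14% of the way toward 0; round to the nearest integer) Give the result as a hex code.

#65F5B9 is rgb(101, 245, 185).
A 14% shade moves each channel 14% toward 0:
  R: 101 + 0.14×(0−101) = 101 − 14.14 = 86.86 → 87
  G: 245 − 34.3 = 210.7 → 211
  B: 185 + 0.14×(0−185) = 185 − 25.9 = 159.1 → 159
rgb(87, 211, 159) = #57D39F.

#57D39F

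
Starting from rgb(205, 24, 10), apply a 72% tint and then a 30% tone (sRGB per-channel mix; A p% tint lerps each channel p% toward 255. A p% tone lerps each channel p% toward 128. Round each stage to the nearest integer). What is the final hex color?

#cfaba9

Lerp each channel 72% toward 255:
  R: 205 + 0.72×(255−205) = 205 + 36 = 241 → 241
  G: 24 + 166.32 = 190.32 → 190
  B: 10 + 176.4 = 186.4 → 186
After the tint: rgb(241, 190, 186) = #f1beba.
Per channel, c → c + 0.3(128 − c):
  R: 241 + 0.3×(128−241) = 241 − 33.9 = 207.1 → 207
  G: 190 + 0.3×(128−190) = 190 − 18.6 = 171.4 → 171
  B: 186 + 0.3×(128−186) = 186 − 17.4 = 168.6 → 169
rgb(207, 171, 169) = #cfaba9.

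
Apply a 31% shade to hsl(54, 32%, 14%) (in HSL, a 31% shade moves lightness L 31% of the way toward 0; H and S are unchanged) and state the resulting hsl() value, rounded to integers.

hsl(54, 32%, 10%)

L moves 31% from 14 toward 0: 14 − 4.34 = 9.66 → 10.
H and S are unchanged.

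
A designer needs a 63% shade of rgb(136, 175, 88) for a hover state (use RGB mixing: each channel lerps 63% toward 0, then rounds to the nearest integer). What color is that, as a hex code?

#324121

A 63% shade moves each channel 63% toward 0:
  R: 136 − 85.68 = 50.32 → 50
  G: 175 + 0.63×(0−175) = 175 − 110.25 = 64.75 → 65
  B: 88 + 0.63×(0−88) = 88 − 55.44 = 32.56 → 33
rgb(50, 65, 33) = #324121.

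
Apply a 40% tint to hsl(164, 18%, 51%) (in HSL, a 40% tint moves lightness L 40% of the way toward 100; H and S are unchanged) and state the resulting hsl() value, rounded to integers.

hsl(164, 18%, 71%)

L moves 40% from 51 toward 100: 51 + 19.6 = 70.6 → 71.
H and S are unchanged.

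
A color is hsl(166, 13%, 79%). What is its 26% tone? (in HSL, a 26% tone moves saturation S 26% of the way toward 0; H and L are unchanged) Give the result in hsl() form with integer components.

S moves 26% from 13 toward 0: 13 − 3.38 = 9.62 → 10.
H and L are unchanged.

hsl(166, 10%, 79%)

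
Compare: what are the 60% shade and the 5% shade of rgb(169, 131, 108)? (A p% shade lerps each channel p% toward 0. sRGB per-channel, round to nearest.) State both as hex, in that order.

#44342B, #A17C67

60% shade:
  R: 169 − 101.4 = 67.6 → 68
  G: 131 + 0.6×(0−131) = 131 − 78.6 = 52.4 → 52
  B: 108 − 64.8 = 43.2 → 43
  → #44342B
5% shade:
  R: 169 − 8.45 = 160.55 → 161
  G: 131 + 0.05×(0−131) = 131 − 6.55 = 124.45 → 124
  B: 108 + 0.05×(0−108) = 108 − 5.4 = 102.6 → 103
  → #A17C67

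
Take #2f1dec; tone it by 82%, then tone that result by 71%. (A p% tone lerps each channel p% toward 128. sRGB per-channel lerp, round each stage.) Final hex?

#7c7b86

#2f1dec is rgb(47, 29, 236).
Lerp each channel 82% toward 128:
  R: 47 + 66.42 = 113.42 → 113
  G: 29 + 0.82×(128−29) = 29 + 81.18 = 110.18 → 110
  B: 236 − 88.56 = 147.44 → 147
After the tone: rgb(113, 110, 147) = #716e93.
Lerp each channel 71% toward 128:
  R: 113 + 0.71×(128−113) = 113 + 10.65 = 123.65 → 124
  G: 110 + 0.71×(128−110) = 110 + 12.78 = 122.78 → 123
  B: 147 + 0.71×(128−147) = 147 − 13.49 = 133.51 → 134
rgb(124, 123, 134) = #7c7b86.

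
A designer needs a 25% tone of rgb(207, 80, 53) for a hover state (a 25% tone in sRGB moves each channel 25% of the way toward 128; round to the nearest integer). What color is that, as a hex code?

A 25% tone moves each channel 25% toward 128:
  R: 207 + 0.25×(128−207) = 207 − 19.75 = 187.25 → 187
  G: 80 + 0.25×(128−80) = 80 + 12 = 92 → 92
  B: 53 + 18.75 = 71.75 → 72
rgb(187, 92, 72) = #BB5C48.

#BB5C48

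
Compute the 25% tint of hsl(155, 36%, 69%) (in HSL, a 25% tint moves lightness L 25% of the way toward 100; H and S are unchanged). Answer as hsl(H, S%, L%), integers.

L moves 25% from 69 toward 100: 69 + 7.75 = 76.75 → 77.
H and S are unchanged.

hsl(155, 36%, 77%)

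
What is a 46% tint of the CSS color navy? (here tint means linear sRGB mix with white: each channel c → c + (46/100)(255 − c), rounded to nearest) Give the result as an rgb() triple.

CSS navy is rgb(0, 0, 128).
Per channel, c → c + 0.46(255 − c):
  R: 0 + 0.46×(255−0) = 0 + 117.3 = 117.3 → 117
  G: 0 + 117.3 = 117.3 → 117
  B: 128 + 58.42 = 186.42 → 186

rgb(117, 117, 186)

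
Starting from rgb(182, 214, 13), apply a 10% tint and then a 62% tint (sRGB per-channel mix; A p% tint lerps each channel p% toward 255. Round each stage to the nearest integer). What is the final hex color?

#E6F1AC

Lerp each channel 10% toward 255:
  R: 182 + 7.3 = 189.3 → 189
  G: 214 + 0.1×(255−214) = 214 + 4.1 = 218.1 → 218
  B: 13 + 24.2 = 37.2 → 37
After the tint: rgb(189, 218, 37) = #BDDA25.
Per channel, c → c + 0.62(255 − c):
  R: 189 + 40.92 = 229.92 → 230
  G: 218 + 0.62×(255−218) = 218 + 22.94 = 240.94 → 241
  B: 37 + 0.62×(255−37) = 37 + 135.16 = 172.16 → 172
rgb(230, 241, 172) = #E6F1AC.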